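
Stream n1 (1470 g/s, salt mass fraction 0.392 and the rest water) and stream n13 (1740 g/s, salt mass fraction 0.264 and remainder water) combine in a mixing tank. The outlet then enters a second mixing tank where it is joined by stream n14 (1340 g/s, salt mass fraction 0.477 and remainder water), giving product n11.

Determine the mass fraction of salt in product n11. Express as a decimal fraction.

Overall, product flow = 4550 g/s.
salt in = 1470×0.392 + 1740×0.264 + 1340×0.477 = 1674.8 g/s.
salt fraction in n11 = 0.368.

0.368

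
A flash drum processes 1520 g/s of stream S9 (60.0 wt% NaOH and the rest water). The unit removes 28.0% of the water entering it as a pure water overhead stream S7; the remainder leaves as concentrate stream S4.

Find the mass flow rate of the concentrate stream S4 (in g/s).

1350 g/s

water entering = 1520×0.400 = 608 g/s; overhead removed = 0.280×608 = 170.24 g/s.
Concentrate = 1520 − 170.24 = 1349.8 g/s.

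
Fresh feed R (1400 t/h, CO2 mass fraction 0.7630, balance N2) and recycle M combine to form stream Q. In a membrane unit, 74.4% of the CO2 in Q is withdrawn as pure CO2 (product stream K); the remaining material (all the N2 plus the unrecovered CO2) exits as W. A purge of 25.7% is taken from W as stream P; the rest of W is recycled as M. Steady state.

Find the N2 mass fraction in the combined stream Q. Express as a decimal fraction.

N2 enters only via R and leaves only via the purge: 1400×0.237 = 0.257×(N2 in W), and the membrane unit passes all N2, so N2 in Q = N2 in W = 1291.1 t/h.
CO2 in Q: m_A = 1400×0.763 + (1−0.257)·(1−0.744)·m_A, so m_A = 1068.2/0.8098 = 1319.1 t/h.
Q = 1319.1 + 1291.1 = 2610.2 t/h.
N2 fraction in Q = 1291.1/2610.2 = 0.4946.

0.4946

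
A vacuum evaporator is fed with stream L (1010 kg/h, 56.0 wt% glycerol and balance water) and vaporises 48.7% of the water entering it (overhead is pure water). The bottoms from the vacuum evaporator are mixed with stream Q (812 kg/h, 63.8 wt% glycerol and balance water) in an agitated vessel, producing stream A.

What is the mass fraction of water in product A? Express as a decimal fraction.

0.325

Vapour removed = 0.487×0.440×1010 = 216.42 kg/h; concentrate = 793.58 kg/h.
water reaching the mixer = 227.98 (from concentrate) + 812×0.362 = 521.92 kg/h.
Product flow = 793.58 + 812 = 1605.6 kg/h; water fraction = 0.325.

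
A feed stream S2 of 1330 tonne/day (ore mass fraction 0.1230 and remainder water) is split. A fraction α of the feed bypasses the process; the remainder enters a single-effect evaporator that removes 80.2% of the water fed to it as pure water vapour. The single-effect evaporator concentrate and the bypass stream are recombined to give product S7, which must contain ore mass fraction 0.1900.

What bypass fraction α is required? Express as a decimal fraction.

All 1330×0.123 = 163.59 tonne/day of ore reaches S7, so S7 = 163.59/0.190 = 861 tonne/day and vapour = 469 tonne/day.
The evaporator receives (1−α)·1330 of feed at 0.877 water and removes 0.802 of that water:
0.802×0.877×(1−α)×1330 = 469
(1−α) = 469/935.46 = 0.5014;  α = 0.4986.

0.499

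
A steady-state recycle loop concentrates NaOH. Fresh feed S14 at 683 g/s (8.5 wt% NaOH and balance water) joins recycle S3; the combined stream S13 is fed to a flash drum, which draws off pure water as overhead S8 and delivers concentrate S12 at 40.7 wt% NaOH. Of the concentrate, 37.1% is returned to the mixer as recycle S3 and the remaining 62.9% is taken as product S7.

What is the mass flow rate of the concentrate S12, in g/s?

226.8 g/s

Overall NaOH balance (none leaves overhead): NaOH in fresh feed = NaOH in product, i.e. 683×0.085 = (1−0.371)·S12·0.407.
S12 = 58.055/(0.407×0.629) = 226.77 g/s.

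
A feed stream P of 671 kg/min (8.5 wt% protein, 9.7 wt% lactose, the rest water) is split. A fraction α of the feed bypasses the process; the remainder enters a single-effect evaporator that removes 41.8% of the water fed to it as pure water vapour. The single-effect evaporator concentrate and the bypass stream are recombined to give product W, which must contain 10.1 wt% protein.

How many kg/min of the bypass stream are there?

360.1 kg/min

All 671×0.085 = 57.035 kg/min of protein reaches W, so W = 57.035/0.101 = 564.7 kg/min and vapour = 106.3 kg/min.
The evaporator receives (1−α)·671 of feed at 0.818 water and removes 0.418 of that water:
0.418×0.818×(1−α)×671 = 106.3
(1−α) = 106.3/229.43 = 0.4633;  α = 0.5367.
Bypass flow = 0.5367×671 = 360.12 kg/min.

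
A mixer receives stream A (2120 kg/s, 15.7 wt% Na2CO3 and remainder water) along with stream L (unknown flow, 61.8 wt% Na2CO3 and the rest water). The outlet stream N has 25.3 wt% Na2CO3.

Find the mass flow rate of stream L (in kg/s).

Let L be the unknown flow. Total out = 2120 + L.
Na2CO3 balance: 332.84 + 0.618·L = 0.253·(2120 + L)
(0.618 − 0.253)·L = 0.253×2120 − 332.84 = 203.52
L = 203.52 / 0.365 = 557.59 kg/s

557.6 kg/s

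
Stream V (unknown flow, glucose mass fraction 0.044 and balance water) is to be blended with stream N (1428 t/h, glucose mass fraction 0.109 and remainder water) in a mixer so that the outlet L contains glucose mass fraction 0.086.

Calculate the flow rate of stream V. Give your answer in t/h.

Let V be the unknown flow. Total out = 1428 + V.
glucose balance: 155.65 + 0.044·V = 0.086·(1428 + V)
(0.044 − 0.086)·V = 0.086×1428 − 155.65 = -32.844
V = -32.844 / -0.042 = 782 t/h

782 t/h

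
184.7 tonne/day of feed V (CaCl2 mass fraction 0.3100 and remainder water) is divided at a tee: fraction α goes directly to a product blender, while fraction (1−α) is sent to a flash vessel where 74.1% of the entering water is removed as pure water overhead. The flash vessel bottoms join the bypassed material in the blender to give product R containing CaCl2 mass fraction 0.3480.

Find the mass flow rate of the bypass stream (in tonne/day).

All 184.7×0.310 = 57.257 tonne/day of CaCl2 reaches R, so R = 57.257/0.348 = 164.53 tonne/day and vapour = 20.168 tonne/day.
The evaporator receives (1−α)·184.7 of feed at 0.690 water and removes 0.741 of that water:
0.741×0.690×(1−α)×184.7 = 20.168
(1−α) = 20.168/94.435 = 0.2136;  α = 0.7864.
Bypass flow = 0.7864×184.7 = 145.25 tonne/day.

145.3 tonne/day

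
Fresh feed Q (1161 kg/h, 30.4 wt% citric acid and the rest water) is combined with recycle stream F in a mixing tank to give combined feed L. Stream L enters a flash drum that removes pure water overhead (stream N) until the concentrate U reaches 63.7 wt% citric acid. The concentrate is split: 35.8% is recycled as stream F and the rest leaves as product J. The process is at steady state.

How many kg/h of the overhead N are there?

606.9 kg/h

Overall citric acid balance (none leaves overhead): citric acid in fresh feed = citric acid in product, i.e. 1161×0.304 = (1−0.358)·U·0.637.
U = 352.94/(0.637×0.642) = 863.04 kg/h.
Recycle F = 0.358×863.04 = 308.97 kg/h.
Combined feed L = 1161 + 308.97 = 1470 kg/h.
Overhead N = L − U = 1470 − 863.04 = 606.93 kg/h.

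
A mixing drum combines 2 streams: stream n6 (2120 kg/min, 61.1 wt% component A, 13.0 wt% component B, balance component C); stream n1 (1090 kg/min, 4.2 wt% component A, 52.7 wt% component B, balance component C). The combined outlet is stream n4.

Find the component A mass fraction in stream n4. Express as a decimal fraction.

0.4178

Total flow out = 2120 + 1090 = 3210 kg/min.
component A in = 2120×0.611 + 1090×0.042 = 1341.1 kg/min.
component A mass fraction in n4 = 1341.1/3210 = 0.4178.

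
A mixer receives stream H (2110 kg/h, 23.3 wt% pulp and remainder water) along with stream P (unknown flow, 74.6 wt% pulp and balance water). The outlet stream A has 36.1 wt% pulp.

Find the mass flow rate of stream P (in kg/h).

701.5 kg/h

Let P be the unknown flow. Total out = 2110 + P.
pulp balance: 491.63 + 0.746·P = 0.361·(2110 + P)
(0.746 − 0.361)·P = 0.361×2110 − 491.63 = 270.08
P = 270.08 / 0.385 = 701.51 kg/h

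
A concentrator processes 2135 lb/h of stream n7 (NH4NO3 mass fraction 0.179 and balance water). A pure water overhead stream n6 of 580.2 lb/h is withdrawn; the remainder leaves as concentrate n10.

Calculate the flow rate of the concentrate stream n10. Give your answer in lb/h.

Concentrate = 2135 − 580.2 = 1554.8 lb/h.

1555 lb/h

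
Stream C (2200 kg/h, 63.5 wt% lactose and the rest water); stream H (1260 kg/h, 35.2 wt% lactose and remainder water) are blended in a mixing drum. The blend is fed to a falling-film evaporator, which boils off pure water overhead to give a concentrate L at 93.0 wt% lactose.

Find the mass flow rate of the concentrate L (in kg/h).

1979 kg/h

lactose entering = 2200×0.635 + 1260×0.352 = 1840.5 kg/h.
All lactose reports to L, so L = 1840.5/0.930 = 1979.1 kg/h.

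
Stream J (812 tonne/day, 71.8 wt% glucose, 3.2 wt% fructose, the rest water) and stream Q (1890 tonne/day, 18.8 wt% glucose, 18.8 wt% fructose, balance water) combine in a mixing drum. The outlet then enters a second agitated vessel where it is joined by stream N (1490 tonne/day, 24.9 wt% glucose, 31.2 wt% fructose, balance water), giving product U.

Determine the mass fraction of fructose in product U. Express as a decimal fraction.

0.202

Overall, product flow = 4192 tonne/day.
fructose in = 812×0.032 + 1890×0.188 + 1490×0.312 = 846.18 tonne/day.
fructose fraction in U = 0.202.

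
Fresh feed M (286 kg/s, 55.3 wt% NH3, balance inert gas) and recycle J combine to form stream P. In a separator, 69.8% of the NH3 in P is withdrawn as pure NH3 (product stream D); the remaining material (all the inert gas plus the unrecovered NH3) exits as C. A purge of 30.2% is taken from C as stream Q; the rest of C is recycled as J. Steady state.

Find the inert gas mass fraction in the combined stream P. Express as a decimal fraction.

inert gas enters only via M and leaves only via the purge: 286×0.447 = 0.302×(inert gas in C), and the separator passes all inert gas, so inert gas in P = inert gas in C = 423.32 kg/s.
NH3 in P: m_A = 286×0.553 + (1−0.302)·(1−0.698)·m_A, so m_A = 158.16/0.7892 = 200.4 kg/s.
P = 200.4 + 423.32 = 623.72 kg/s.
inert gas fraction in P = 423.32/623.72 = 0.6787.

0.6787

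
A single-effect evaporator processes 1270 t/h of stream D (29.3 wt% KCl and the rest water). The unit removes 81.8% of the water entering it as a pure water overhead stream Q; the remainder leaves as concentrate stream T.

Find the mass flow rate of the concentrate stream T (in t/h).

water entering = 1270×0.707 = 897.89 t/h; overhead removed = 0.818×897.89 = 734.47 t/h.
Concentrate = 1270 − 734.47 = 535.53 t/h.

535.5 t/h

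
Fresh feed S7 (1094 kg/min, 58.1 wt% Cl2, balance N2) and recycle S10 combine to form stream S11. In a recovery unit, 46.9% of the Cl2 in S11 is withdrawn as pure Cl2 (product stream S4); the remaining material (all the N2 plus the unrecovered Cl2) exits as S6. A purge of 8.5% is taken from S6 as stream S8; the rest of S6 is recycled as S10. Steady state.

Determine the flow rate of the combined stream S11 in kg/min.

N2 enters only via S7 and leaves only via the purge: 1094×0.419 = 0.085×(N2 in S6), and the recovery unit passes all N2, so N2 in S11 = N2 in S6 = 5392.8 kg/min.
Cl2 in S11: m_A = 1094×0.581 + (1−0.085)·(1−0.469)·m_A, so m_A = 635.61/0.5141 = 1236.3 kg/min.
S11 = 1236.3 + 5392.8 = 6629.1 kg/min.

6629 kg/min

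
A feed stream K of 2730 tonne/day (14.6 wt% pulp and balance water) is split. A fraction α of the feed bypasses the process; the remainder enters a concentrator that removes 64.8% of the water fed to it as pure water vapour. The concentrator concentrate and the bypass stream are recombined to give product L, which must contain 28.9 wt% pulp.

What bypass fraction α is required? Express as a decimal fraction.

All 2730×0.146 = 398.58 tonne/day of pulp reaches L, so L = 398.58/0.289 = 1379.2 tonne/day and vapour = 1350.8 tonne/day.
The evaporator receives (1−α)·2730 of feed at 0.854 water and removes 0.648 of that water:
0.648×0.854×(1−α)×2730 = 1350.8
(1−α) = 1350.8/1510.8 = 0.8941;  α = 0.1059.

0.106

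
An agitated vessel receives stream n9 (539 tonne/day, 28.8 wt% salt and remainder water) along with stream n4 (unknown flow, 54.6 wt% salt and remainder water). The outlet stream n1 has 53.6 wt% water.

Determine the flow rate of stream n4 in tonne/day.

Let n4 be the unknown flow. Total out = 539 + n4.
water balance: 383.77 + 0.454·n4 = 0.536·(539 + n4)
(0.454 − 0.536)·n4 = 0.536×539 − 383.77 = -94.864
n4 = -94.864 / -0.082 = 1156.9 tonne/day

1157 tonne/day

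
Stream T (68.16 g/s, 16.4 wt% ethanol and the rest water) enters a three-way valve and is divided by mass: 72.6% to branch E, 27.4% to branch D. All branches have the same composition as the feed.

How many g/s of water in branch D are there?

15.61 g/s

Branch D total = 0.274×68.16 = 18.676 g/s.
water in D = 0.836×18.676 = 15.613 g/s.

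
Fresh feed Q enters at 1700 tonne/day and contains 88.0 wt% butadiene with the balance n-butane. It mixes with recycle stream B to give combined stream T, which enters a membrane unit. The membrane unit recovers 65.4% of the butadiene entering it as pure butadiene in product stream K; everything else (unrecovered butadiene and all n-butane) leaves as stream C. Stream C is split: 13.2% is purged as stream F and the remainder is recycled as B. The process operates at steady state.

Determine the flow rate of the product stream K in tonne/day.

butadiene in T: m_A = 1700×0.880 + (1−0.132)·(1−0.654)·m_A, so m_A = 1496/0.6997 = 2138.1 tonne/day.
Product K = 0.654×2138.1 = 1398.3 tonne/day.

1398 tonne/day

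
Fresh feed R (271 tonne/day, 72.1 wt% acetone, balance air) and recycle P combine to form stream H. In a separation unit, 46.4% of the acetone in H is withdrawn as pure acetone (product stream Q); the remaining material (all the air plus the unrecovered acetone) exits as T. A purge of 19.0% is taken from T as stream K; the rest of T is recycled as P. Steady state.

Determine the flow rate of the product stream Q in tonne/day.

160.2 tonne/day

acetone in H: m_A = 271×0.721 + (1−0.190)·(1−0.464)·m_A, so m_A = 195.39/0.5658 = 345.31 tonne/day.
Product Q = 0.464×345.31 = 160.22 tonne/day.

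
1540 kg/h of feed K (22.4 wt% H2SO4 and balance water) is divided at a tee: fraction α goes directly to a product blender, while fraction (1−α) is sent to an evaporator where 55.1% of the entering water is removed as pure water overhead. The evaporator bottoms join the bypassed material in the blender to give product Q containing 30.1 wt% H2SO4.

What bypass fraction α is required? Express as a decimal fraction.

All 1540×0.224 = 344.96 kg/h of H2SO4 reaches Q, so Q = 344.96/0.301 = 1146 kg/h and vapour = 393.95 kg/h.
The evaporator receives (1−α)·1540 of feed at 0.776 water and removes 0.551 of that water:
0.551×0.776×(1−α)×1540 = 393.95
(1−α) = 393.95/658.47 = 0.5983;  α = 0.4017.

0.402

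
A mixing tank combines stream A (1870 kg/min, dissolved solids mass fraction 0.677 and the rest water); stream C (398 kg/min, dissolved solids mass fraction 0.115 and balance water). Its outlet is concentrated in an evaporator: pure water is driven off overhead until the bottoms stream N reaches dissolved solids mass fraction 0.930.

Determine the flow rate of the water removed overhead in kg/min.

dissolved solids entering = 1870×0.677 + 398×0.115 = 1311.8 kg/min.
All dissolved solids reports to N, so N = 1311.8/0.930 = 1410.5 kg/min.
Total feed = 2268 kg/min; overhead = 2268 − 1410.5 = 857.51 kg/min.

857.5 kg/min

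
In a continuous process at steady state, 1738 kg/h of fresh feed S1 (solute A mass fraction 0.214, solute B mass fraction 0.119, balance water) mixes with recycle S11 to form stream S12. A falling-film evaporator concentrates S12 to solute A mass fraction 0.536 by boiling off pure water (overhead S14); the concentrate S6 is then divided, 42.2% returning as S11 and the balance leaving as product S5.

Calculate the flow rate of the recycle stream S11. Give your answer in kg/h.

506.6 kg/h

Overall solute A balance (none leaves overhead): solute A in fresh feed = solute A in product, i.e. 1738×0.214 = (1−0.422)·S6·0.536.
S6 = 371.93/(0.536×0.578) = 1200.5 kg/h.
Recycle S11 = 0.422×1200.5 = 506.62 kg/h.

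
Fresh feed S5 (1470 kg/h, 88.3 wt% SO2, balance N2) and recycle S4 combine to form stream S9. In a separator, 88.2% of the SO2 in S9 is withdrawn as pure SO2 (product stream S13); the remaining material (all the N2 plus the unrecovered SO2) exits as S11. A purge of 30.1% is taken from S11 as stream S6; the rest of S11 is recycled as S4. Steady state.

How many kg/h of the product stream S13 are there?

1248 kg/h

SO2 in S9: m_A = 1470×0.883 + (1−0.301)·(1−0.882)·m_A, so m_A = 1298/0.9175 = 1414.7 kg/h.
Product S13 = 0.882×1414.7 = 1247.8 kg/h.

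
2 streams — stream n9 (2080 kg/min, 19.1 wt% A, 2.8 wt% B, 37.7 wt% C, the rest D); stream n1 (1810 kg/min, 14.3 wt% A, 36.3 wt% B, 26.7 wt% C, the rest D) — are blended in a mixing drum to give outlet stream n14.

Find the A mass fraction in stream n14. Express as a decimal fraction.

0.169

Total flow out = 2080 + 1810 = 3890 kg/min.
A in = 2080×0.191 + 1810×0.143 = 656.11 kg/min.
A mass fraction in n14 = 656.11/3890 = 0.169.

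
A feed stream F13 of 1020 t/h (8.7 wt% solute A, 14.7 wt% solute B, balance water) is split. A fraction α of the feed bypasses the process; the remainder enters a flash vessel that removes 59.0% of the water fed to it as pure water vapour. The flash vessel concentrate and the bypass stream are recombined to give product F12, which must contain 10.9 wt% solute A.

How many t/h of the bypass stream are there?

564.5 t/h

All 1020×0.087 = 88.74 t/h of solute A reaches F12, so F12 = 88.74/0.109 = 814.13 t/h and vapour = 205.87 t/h.
The evaporator receives (1−α)·1020 of feed at 0.766 water and removes 0.590 of that water:
0.590×0.766×(1−α)×1020 = 205.87
(1−α) = 205.87/460.98 = 0.4466;  α = 0.5534.
Bypass flow = 0.5534×1020 = 564.47 t/h.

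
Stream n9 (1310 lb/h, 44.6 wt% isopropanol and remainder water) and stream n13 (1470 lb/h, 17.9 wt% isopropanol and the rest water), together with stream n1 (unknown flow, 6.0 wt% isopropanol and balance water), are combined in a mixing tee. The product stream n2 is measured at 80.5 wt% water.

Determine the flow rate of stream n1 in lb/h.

Let n1 be the unknown flow. Total out = 2780 + n1.
water balance: 1932.6 + 0.940·n1 = 0.805·(2780 + n1)
(0.940 − 0.805)·n1 = 0.805×2780 − 1932.6 = 305.29
n1 = 305.29 / 0.135 = 2261.4 lb/h

2261 lb/h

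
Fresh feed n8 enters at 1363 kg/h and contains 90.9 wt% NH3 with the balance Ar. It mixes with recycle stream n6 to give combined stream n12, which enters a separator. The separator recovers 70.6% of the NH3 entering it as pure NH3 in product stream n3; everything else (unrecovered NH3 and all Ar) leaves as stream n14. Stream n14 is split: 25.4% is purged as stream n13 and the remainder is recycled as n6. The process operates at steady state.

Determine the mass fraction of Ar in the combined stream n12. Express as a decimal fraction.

Ar enters only via n8 and leaves only via the purge: 1363×0.091 = 0.254×(Ar in n14), and the separator passes all Ar, so Ar in n12 = Ar in n14 = 488.32 kg/h.
NH3 in n12: m_A = 1363×0.909 + (1−0.254)·(1−0.706)·m_A, so m_A = 1239/0.7807 = 1587 kg/h.
n12 = 1587 + 488.32 = 2075.4 kg/h.
Ar fraction in n12 = 488.32/2075.4 = 0.235.

0.235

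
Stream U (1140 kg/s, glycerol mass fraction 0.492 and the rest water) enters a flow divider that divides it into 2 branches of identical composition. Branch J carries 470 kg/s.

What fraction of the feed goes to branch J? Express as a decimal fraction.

0.412

Fraction to J = 470/1140 = 0.4123.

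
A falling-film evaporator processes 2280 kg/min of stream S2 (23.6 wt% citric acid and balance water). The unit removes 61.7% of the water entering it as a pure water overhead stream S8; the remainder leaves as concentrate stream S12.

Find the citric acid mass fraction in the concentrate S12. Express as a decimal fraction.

0.4465

citric acid is not removed: 2280×0.236 = 538.08 kg/min of citric acid enters S12.
water entering = 2280×0.764 = 1741.9 kg/min; overhead removed = 0.617×1741.9 = 1074.8 kg/min.
Concentrate = 2280 − 1074.8 = 1205.2 kg/min.
Mass fraction = 538.08/1205.2 = 0.4465.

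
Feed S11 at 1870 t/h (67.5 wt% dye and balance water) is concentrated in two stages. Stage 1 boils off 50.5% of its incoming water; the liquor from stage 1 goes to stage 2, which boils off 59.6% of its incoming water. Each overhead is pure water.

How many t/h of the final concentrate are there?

water in feed = 1870×0.325 = 607.75 t/h.
After stage 1: water left = (1−0.505)×607.75 = 300.84; stream total = 1563.1 t/h.
After stage 2: water left = (1−0.596)×300.84 = 121.54; final concentrate = 1383.8 t/h.

1384 t/h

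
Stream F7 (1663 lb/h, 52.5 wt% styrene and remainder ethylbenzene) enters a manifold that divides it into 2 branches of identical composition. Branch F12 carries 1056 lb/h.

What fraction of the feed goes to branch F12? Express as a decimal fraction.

0.635

Fraction to F12 = 1056/1663 = 0.6350.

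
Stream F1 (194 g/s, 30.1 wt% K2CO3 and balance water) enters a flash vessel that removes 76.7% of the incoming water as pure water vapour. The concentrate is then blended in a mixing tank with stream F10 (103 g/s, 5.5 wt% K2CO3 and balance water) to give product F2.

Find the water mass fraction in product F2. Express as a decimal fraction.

Vapour removed = 0.767×0.699×194 = 104.01 g/s; concentrate = 89.99 g/s.
water reaching the mixer = 31.596 (from concentrate) + 103×0.945 = 128.93 g/s.
Product flow = 89.99 + 103 = 192.99 g/s; water fraction = 0.668.

0.668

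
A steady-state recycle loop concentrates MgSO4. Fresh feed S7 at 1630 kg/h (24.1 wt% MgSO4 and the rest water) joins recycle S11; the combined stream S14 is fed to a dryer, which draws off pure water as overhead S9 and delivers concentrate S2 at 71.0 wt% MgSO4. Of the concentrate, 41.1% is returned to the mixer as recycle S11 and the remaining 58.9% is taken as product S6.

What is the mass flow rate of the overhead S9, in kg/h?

Overall MgSO4 balance (none leaves overhead): MgSO4 in fresh feed = MgSO4 in product, i.e. 1630×0.241 = (1−0.411)·S2·0.710.
S2 = 392.83/(0.710×0.589) = 939.36 kg/h.
Recycle S11 = 0.411×939.36 = 386.08 kg/h.
Combined feed S14 = 1630 + 386.08 = 2016.1 kg/h.
Overhead S9 = S14 − S2 = 2016.1 − 939.36 = 1076.7 kg/h.

1077 kg/h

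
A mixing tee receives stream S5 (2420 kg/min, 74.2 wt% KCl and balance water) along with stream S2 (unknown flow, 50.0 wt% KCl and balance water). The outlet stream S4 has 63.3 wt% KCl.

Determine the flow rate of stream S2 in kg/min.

Let S2 be the unknown flow. Total out = 2420 + S2.
KCl balance: 1795.6 + 0.500·S2 = 0.633·(2420 + S2)
(0.500 − 0.633)·S2 = 0.633×2420 − 1795.6 = -263.78
S2 = -263.78 / -0.133 = 1983.3 kg/min

1983 kg/min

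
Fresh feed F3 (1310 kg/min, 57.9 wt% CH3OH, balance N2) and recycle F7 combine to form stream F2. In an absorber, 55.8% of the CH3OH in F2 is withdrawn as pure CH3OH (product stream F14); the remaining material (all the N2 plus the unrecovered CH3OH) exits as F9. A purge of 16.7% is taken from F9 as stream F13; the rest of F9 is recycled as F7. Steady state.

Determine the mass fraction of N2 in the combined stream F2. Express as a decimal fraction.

0.733

N2 enters only via F3 and leaves only via the purge: 1310×0.421 = 0.167×(N2 in F9), and the absorber passes all N2, so N2 in F2 = N2 in F9 = 3302.5 kg/min.
CH3OH in F2: m_A = 1310×0.579 + (1−0.167)·(1−0.558)·m_A, so m_A = 758.49/0.6318 = 1200.5 kg/min.
F2 = 1200.5 + 3302.5 = 4503 kg/min.
N2 fraction in F2 = 3302.5/4503 = 0.733.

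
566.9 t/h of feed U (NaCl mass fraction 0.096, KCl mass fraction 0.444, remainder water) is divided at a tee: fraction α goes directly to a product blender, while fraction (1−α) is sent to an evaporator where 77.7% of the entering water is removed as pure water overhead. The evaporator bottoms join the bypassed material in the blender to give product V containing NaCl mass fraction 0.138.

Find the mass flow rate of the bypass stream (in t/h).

All 566.9×0.096 = 54.422 t/h of NaCl reaches V, so V = 54.422/0.138 = 394.37 t/h and vapour = 172.53 t/h.
The evaporator receives (1−α)·566.9 of feed at 0.460 water and removes 0.777 of that water:
0.777×0.460×(1−α)×566.9 = 172.53
(1−α) = 172.53/202.62 = 0.8515;  α = 0.1485.
Bypass flow = 0.1485×566.9 = 84.177 t/h.

84.18 t/h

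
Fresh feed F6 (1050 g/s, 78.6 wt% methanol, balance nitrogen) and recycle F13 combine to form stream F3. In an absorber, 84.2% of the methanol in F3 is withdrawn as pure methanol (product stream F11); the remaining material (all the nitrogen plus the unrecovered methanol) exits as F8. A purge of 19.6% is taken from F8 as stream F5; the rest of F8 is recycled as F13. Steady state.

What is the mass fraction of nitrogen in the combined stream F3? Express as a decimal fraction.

nitrogen enters only via F6 and leaves only via the purge: 1050×0.214 = 0.196×(nitrogen in F8), and the absorber passes all nitrogen, so nitrogen in F3 = nitrogen in F8 = 1146.4 g/s.
methanol in F3: m_A = 1050×0.786 + (1−0.196)·(1−0.842)·m_A, so m_A = 825.3/0.8730 = 945.4 g/s.
F3 = 945.4 + 1146.4 = 2091.8 g/s.
nitrogen fraction in F3 = 1146.4/2091.8 = 0.5481.

0.5481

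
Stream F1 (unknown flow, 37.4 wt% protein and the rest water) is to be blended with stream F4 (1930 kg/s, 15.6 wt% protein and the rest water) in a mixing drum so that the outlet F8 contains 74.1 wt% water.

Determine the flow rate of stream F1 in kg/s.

Let F1 be the unknown flow. Total out = 1930 + F1.
water balance: 1628.9 + 0.626·F1 = 0.741·(1930 + F1)
(0.626 − 0.741)·F1 = 0.741×1930 − 1628.9 = -198.79
F1 = -198.79 / -0.115 = 1728.6 kg/s

1729 kg/s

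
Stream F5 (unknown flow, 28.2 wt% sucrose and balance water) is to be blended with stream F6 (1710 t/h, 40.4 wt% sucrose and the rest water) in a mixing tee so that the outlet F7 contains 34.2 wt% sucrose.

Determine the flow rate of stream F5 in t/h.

1767 t/h

Let F5 be the unknown flow. Total out = 1710 + F5.
sucrose balance: 690.84 + 0.282·F5 = 0.342·(1710 + F5)
(0.282 − 0.342)·F5 = 0.342×1710 − 690.84 = -106.02
F5 = -106.02 / -0.060 = 1767 t/h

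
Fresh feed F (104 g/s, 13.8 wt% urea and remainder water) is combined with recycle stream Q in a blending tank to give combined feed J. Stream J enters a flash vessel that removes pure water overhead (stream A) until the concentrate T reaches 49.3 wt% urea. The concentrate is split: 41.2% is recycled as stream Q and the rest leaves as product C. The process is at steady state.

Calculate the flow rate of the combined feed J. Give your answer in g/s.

Overall urea balance (none leaves overhead): urea in fresh feed = urea in product, i.e. 104×0.138 = (1−0.412)·T·0.493.
T = 14.352/(0.493×0.588) = 49.509 g/s.
Recycle Q = 0.412×49.509 = 20.398 g/s.
Combined feed J = 104 + 20.398 = 124.4 g/s.

124.4 g/s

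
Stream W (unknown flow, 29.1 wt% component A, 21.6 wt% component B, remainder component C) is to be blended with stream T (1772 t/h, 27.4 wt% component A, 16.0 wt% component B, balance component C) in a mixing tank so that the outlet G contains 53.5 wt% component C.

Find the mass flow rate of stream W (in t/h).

Let W be the unknown flow. Total out = 1772 + W.
component C balance: 1003 + 0.493·W = 0.535·(1772 + W)
(0.493 − 0.535)·W = 0.535×1772 − 1003 = -54.932
W = -54.932 / -0.042 = 1307.9 t/h

1308 t/h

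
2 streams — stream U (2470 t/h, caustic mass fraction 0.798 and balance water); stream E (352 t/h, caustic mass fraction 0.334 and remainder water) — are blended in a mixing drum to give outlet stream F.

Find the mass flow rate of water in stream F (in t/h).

water out = water in = 2470×0.202 + 352×0.666 = 733.37 t/h.

733.4 t/h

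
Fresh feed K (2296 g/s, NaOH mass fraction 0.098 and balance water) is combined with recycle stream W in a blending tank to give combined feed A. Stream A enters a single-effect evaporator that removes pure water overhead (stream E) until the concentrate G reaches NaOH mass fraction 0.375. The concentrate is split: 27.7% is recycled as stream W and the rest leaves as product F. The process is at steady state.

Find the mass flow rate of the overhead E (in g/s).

1696 g/s

Overall NaOH balance (none leaves overhead): NaOH in fresh feed = NaOH in product, i.e. 2296×0.098 = (1−0.277)·G·0.375.
G = 225.01/(0.375×0.723) = 829.91 g/s.
Recycle W = 0.277×829.91 = 229.88 g/s.
Combined feed A = 2296 + 229.88 = 2525.9 g/s.
Overhead E = A − G = 2525.9 − 829.91 = 1696 g/s.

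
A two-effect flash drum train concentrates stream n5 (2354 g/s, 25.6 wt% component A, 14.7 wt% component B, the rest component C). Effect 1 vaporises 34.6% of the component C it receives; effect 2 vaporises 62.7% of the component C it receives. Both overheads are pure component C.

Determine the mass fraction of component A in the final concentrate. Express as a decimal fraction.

component C in feed = 2354×0.597 = 1405.3 g/s.
After stage 1: component C left = (1−0.346)×1405.3 = 919.09; stream total = 1867.8 g/s.
After stage 2: component C left = (1−0.627)×919.09 = 342.82; final concentrate = 1291.5 g/s.
component A fraction = 602.62/1291.5 = 0.467.

0.467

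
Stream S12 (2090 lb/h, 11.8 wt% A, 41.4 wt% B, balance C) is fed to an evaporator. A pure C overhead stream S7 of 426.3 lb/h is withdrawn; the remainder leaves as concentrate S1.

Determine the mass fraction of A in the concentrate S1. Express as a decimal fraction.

0.148

A is not removed: 2090×0.118 = 246.62 lb/h of A enters S1.
Concentrate = 2090 − 426.3 = 1663.7 lb/h.
Mass fraction = 246.62/1663.7 = 0.148.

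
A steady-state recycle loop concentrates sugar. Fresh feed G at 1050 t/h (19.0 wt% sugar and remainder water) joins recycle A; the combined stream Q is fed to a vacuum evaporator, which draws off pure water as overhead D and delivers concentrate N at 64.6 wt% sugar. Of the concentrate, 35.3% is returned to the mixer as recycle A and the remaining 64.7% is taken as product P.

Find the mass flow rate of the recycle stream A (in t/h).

Overall sugar balance (none leaves overhead): sugar in fresh feed = sugar in product, i.e. 1050×0.190 = (1−0.353)·N·0.646.
N = 199.5/(0.646×0.647) = 477.32 t/h.
Recycle A = 0.353×477.32 = 168.49 t/h.

168.5 t/h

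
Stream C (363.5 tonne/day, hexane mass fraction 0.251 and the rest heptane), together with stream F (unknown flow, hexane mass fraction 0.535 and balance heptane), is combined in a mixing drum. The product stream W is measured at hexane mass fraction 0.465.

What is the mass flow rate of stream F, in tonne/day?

Let F be the unknown flow. Total out = 363.5 + F.
hexane balance: 91.239 + 0.535·F = 0.465·(363.5 + F)
(0.535 − 0.465)·F = 0.465×363.5 − 91.239 = 77.789
F = 77.789 / 0.070 = 1111.3 tonne/day

1111 tonne/day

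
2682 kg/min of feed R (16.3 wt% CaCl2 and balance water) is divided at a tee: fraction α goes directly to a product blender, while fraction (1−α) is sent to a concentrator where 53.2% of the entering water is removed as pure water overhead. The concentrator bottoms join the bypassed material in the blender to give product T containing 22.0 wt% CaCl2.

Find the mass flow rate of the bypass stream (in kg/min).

All 2682×0.163 = 437.17 kg/min of CaCl2 reaches T, so T = 437.17/0.220 = 1987.1 kg/min and vapour = 694.88 kg/min.
The evaporator receives (1−α)·2682 of feed at 0.837 water and removes 0.532 of that water:
0.532×0.837×(1−α)×2682 = 694.88
(1−α) = 694.88/1194.3 = 0.5819;  α = 0.4181.
Bypass flow = 0.4181×2682 = 1121.5 kg/min.

1121 kg/min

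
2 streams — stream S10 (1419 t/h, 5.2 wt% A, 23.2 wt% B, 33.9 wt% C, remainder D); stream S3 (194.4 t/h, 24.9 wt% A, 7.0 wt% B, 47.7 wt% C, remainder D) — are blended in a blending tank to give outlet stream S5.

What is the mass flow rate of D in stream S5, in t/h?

574.6 t/h

D out = D in = 1419×0.377 + 194.4×0.204 = 574.62 t/h.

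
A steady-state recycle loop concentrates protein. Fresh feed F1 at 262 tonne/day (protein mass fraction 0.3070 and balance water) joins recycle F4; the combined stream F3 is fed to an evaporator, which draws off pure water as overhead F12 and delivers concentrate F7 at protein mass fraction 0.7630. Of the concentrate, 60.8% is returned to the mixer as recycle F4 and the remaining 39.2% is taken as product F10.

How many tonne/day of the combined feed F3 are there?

425.5 tonne/day

Overall protein balance (none leaves overhead): protein in fresh feed = protein in product, i.e. 262×0.307 = (1−0.608)·F7·0.763.
F7 = 80.434/(0.763×0.392) = 268.92 tonne/day.
Recycle F4 = 0.608×268.92 = 163.51 tonne/day.
Combined feed F3 = 262 + 163.51 = 425.51 tonne/day.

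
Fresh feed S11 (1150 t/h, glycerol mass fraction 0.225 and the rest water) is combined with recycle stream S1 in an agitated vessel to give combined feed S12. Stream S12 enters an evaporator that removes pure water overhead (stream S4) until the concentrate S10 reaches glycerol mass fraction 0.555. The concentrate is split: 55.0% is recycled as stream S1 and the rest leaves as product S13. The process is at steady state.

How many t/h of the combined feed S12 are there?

1720 t/h

Overall glycerol balance (none leaves overhead): glycerol in fresh feed = glycerol in product, i.e. 1150×0.225 = (1−0.550)·S10·0.555.
S10 = 258.75/(0.555×0.450) = 1036 t/h.
Recycle S1 = 0.550×1036 = 569.82 t/h.
Combined feed S12 = 1150 + 569.82 = 1719.8 t/h.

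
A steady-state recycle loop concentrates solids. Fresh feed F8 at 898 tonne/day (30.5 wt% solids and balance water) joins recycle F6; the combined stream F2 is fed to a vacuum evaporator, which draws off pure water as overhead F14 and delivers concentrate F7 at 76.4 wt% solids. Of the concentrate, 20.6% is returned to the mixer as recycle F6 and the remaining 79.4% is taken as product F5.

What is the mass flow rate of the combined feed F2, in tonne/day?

Overall solids balance (none leaves overhead): solids in fresh feed = solids in product, i.e. 898×0.305 = (1−0.206)·F7·0.764.
F7 = 273.89/(0.764×0.794) = 451.5 tonne/day.
Recycle F6 = 0.206×451.5 = 93.01 tonne/day.
Combined feed F2 = 898 + 93.01 = 991.01 tonne/day.

991 tonne/day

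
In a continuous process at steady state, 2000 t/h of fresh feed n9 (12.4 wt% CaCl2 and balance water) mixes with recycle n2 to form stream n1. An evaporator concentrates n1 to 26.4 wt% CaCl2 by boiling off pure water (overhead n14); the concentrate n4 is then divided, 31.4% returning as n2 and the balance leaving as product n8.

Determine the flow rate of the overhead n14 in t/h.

1061 t/h

Overall CaCl2 balance (none leaves overhead): CaCl2 in fresh feed = CaCl2 in product, i.e. 2000×0.124 = (1−0.314)·n4·0.264.
n4 = 248/(0.264×0.686) = 1369.4 t/h.
Recycle n2 = 0.314×1369.4 = 429.98 t/h.
Combined feed n1 = 2000 + 429.98 = 2430 t/h.
Overhead n14 = n1 − n4 = 2430 − 1369.4 = 1060.6 t/h.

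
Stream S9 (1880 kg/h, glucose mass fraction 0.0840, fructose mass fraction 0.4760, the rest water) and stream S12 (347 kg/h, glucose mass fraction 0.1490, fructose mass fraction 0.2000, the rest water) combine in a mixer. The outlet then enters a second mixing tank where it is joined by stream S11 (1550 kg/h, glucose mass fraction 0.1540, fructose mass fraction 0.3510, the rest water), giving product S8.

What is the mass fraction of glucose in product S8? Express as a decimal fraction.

Overall, product flow = 3777 kg/h.
glucose in = 1880×0.084 + 347×0.149 + 1550×0.154 = 448.32 kg/h.
glucose fraction in S8 = 0.1187.

0.1187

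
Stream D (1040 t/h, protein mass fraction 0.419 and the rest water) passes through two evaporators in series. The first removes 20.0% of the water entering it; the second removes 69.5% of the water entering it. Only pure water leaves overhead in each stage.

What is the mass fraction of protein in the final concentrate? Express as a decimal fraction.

0.747

water in feed = 1040×0.581 = 604.24 t/h.
After stage 1: water left = (1−0.200)×604.24 = 483.39; stream total = 919.15 t/h.
After stage 2: water left = (1−0.695)×483.39 = 147.43; final concentrate = 583.19 t/h.
protein fraction = 435.76/583.19 = 0.747.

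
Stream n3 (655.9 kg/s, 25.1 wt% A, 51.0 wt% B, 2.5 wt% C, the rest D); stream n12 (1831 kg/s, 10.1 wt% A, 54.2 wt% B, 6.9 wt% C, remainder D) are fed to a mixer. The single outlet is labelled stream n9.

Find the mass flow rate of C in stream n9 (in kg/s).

142.7 kg/s

C out = C in = 655.9×0.025 + 1831×0.069 = 142.74 kg/s.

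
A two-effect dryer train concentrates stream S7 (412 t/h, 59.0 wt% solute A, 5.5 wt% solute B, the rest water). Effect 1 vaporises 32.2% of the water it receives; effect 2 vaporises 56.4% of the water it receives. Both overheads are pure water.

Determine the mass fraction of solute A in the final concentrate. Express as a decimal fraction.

water in feed = 412×0.355 = 146.26 t/h.
After stage 1: water left = (1−0.322)×146.26 = 99.164; stream total = 364.9 t/h.
After stage 2: water left = (1−0.564)×99.164 = 43.236; final concentrate = 308.98 t/h.
solute A fraction = 243.08/308.98 = 0.7867.

0.7867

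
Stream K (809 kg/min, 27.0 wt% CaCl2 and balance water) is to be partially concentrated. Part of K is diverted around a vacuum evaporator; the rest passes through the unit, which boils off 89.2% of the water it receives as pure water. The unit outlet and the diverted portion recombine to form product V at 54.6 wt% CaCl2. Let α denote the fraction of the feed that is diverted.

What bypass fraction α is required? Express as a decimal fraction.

All 809×0.270 = 218.43 kg/min of CaCl2 reaches V, so V = 218.43/0.546 = 400.05 kg/min and vapour = 408.95 kg/min.
The evaporator receives (1−α)·809 of feed at 0.730 water and removes 0.892 of that water:
0.892×0.730×(1−α)×809 = 408.95
(1−α) = 408.95/526.79 = 0.7763;  α = 0.2237.

0.224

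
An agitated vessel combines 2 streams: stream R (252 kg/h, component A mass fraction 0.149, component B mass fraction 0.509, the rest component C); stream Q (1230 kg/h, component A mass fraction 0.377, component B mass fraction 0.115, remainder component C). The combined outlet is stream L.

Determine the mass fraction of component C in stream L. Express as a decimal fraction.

Total flow out = 252 + 1230 = 1482 kg/h.
component C in = 252×0.342 + 1230×0.508 = 711.02 kg/h.
component C mass fraction in L = 711.02/1482 = 0.480.

0.480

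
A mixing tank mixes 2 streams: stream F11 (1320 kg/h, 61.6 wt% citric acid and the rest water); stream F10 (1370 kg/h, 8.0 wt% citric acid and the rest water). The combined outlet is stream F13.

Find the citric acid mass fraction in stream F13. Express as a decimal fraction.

Total flow out = 1320 + 1370 = 2690 kg/h.
citric acid in = 1320×0.616 + 1370×0.080 = 922.72 kg/h.
citric acid mass fraction in F13 = 922.72/2690 = 0.3430.

0.3430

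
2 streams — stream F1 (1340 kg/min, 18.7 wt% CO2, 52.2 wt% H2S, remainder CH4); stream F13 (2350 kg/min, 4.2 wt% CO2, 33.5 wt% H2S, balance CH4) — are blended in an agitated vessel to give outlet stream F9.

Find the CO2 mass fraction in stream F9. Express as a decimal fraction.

0.0947

Total flow out = 1340 + 2350 = 3690 kg/min.
CO2 in = 1340×0.187 + 2350×0.042 = 349.28 kg/min.
CO2 mass fraction in F9 = 349.28/3690 = 0.0947.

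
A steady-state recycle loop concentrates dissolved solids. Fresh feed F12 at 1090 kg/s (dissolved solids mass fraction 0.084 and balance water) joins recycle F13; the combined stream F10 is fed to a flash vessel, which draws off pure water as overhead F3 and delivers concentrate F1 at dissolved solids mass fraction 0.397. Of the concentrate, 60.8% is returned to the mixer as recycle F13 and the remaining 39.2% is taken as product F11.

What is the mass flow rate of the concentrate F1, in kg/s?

588.3 kg/s

Overall dissolved solids balance (none leaves overhead): dissolved solids in fresh feed = dissolved solids in product, i.e. 1090×0.084 = (1−0.608)·F1·0.397.
F1 = 91.56/(0.397×0.392) = 588.34 kg/s.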